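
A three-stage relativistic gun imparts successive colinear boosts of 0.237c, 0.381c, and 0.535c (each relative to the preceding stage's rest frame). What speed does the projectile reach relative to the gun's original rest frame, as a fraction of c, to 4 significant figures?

Compose boost 2: (0.381 + 0.237)/(1 + 0.381×0.237) = 0.6180/1.09030 = 0.566818
Compose boost 3: (0.535 + 0.566818)/(1 + 0.535×0.566818) = 1.10182/1.30325 = 0.8454

u ≈ 0.8454c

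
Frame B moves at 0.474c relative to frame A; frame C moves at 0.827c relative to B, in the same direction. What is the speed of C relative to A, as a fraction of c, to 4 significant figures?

u ≈ 0.9346c

Compose boost 2: (0.827 + 0.474)/(1 + 0.827×0.474) = 1.301/1.39200 = 0.9346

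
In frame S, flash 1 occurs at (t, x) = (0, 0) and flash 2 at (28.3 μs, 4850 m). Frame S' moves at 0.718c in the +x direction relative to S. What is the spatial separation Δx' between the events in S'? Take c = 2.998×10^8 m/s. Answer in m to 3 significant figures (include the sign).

γ = 1/√(1 − 0.718²) = 1.4367
Δx' = γ(Δx − vΔt) = 1.4367 × (4850 m − 0.718×(2.998×10^8 m/s)×28.3×10^-6 s)
= 1.4367 × (-1241.8 m) = -1780 m

Δx' ≈ -1780 m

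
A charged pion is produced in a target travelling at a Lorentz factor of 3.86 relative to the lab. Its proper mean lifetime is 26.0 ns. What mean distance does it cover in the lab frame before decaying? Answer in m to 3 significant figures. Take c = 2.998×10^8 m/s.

β = √(1 − 1/γ²) = √(1 − 1/3.86²) = 0.96586
Dilated lifetime: Δt = γτ₀ = 3.86 × 26.0 ns = 100.36 ns
d = vΔt = 0.96586c × 100.36 ns = 2.8956×10^8 m/s × 1.0036×10^-7 s = 29.1 m

d ≈ 29.1 m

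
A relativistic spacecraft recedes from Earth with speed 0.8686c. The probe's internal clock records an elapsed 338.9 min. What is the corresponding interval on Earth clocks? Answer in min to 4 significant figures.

γ = 1/√(1 − 0.8686²) = 2.01811
Time dilation: Δt = γτ₀ = 2.01811 × 338.9 min = 683.9 min

Δt ≈ 683.9 min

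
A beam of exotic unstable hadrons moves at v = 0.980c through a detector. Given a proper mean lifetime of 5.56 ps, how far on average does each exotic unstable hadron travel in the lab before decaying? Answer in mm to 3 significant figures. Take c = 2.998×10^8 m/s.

d ≈ 8.21 mm

γ = 1/√(1 − 0.980²) = 5.0252
Dilated lifetime: Δt = γτ₀ = 5.0252 × 5.56 ps = 27.940 ps
d = vΔt = 0.980c × 27.940 ps = 2.9380×10^8 m/s × 2.7940×10^-11 s = 8.21 mm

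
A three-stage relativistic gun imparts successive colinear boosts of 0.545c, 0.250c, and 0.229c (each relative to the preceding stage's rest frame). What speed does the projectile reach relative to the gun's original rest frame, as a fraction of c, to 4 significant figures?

Compose boost 2: (0.250 + 0.545)/(1 + 0.250×0.545) = 0.7950/1.13625 = 0.699670
Compose boost 3: (0.229 + 0.699670)/(1 + 0.229×0.699670) = 0.928670/1.16022 = 0.8004

u ≈ 0.8004c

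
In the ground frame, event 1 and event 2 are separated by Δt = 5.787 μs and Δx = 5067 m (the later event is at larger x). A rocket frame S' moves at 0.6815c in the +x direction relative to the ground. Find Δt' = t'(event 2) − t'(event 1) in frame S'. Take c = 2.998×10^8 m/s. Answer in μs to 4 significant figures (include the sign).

Δt' ≈ -7.831 μs

γ = 1/√(1 − 0.6815²) = 1.36646
Δt' = γ(Δt − vΔx/c²) = 1.36646 × (5.787 μs − 0.6815×5067 m / (2.998×10^8 m/s))
= 1.36646 × (-5.73121 μs) = -7.831 μs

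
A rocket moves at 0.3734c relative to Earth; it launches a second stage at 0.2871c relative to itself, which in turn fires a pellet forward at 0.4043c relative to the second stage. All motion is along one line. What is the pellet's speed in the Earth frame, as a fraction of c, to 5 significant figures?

u ≈ 0.80637c

Compose boost 2: (0.2871 + 0.3734)/(1 + 0.2871×0.3734) = 0.66050/1.107203 = 0.5965482
Compose boost 3: (0.4043 + 0.5965482)/(1 + 0.4043×0.5965482) = 1.000848/1.241184 = 0.80637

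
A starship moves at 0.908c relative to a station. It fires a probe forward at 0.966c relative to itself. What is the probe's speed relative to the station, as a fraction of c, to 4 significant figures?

u ≈ 0.9983c

Relativistic velocity addition: u = (u' + v)/(1 + u'v/c²)
= (0.966 + 0.908)/(1 + 0.966×0.908) = 1.874/1.87713 = 0.9983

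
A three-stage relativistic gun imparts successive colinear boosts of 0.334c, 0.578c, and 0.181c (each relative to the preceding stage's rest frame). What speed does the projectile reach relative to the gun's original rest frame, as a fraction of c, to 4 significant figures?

u ≈ 0.8305c

Compose boost 2: (0.578 + 0.334)/(1 + 0.578×0.334) = 0.9120/1.19305 = 0.764426
Compose boost 3: (0.181 + 0.764426)/(1 + 0.181×0.764426) = 0.945426/1.13836 = 0.8305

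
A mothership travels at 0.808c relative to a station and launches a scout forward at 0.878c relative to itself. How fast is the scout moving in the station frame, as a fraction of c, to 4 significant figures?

u ≈ 0.9863c

Compose boost 2: (0.878 + 0.808)/(1 + 0.878×0.808) = 1.686/1.70942 = 0.9863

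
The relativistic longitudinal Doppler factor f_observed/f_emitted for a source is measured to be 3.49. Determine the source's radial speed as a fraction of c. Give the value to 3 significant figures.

β ≈ 0.848

f_obs/f_src = √((1+β)/(1−β)) = 3.49  ⇒  (1+β)/(1−β) = 12.180
β = |1 − D²|/(1 + D²) = |1 − 12.180|/(1 + 12.180) = 0.848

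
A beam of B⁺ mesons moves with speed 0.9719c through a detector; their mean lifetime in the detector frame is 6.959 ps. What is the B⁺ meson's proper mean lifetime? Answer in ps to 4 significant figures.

τ₀ ≈ 1.638 ps

γ = 1/√(1 − 0.9719²) = 4.24819
Proper time: τ₀ = Δt/γ = 6.959/4.24819 = 1.638 ps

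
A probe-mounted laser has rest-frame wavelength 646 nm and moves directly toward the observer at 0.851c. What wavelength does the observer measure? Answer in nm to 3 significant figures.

λ_obs ≈ 183 nm

Relativistic Doppler: λ_obs = λ_src √((1−β)/(1+β))
= 646 × √(0.14900/1.8510) = 646 × 0.28372 = 183 nm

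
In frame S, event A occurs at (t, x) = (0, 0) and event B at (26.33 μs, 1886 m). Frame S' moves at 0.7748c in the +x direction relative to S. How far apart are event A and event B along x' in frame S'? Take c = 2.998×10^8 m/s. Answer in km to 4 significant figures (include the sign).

γ = 1/√(1 − 0.7748²) = 1.58176
Δx' = γ(Δx − vΔt) = 1.58176 × (1886 m − 0.7748×(2.998×10^8 m/s)×26.33×10^-6 s)
= 1.58176 × (-4230.07 m) = -6.691 km

Δx' ≈ -6.691 km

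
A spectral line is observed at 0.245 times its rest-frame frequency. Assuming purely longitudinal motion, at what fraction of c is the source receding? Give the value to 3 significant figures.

β ≈ 0.887

f_obs/f_src = √((1−β)/(1+β)) = 0.245  ⇒  (1−β)/(1+β) = 0.060025
β = |1 − D²|/(1 + D²) = |1 − 0.060025|/(1 + 0.060025) = 0.887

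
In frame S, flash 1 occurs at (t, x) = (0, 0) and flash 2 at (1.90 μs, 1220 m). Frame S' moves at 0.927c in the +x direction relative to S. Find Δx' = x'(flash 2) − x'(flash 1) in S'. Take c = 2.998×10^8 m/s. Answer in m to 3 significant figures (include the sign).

γ = 1/√(1 − 0.927²) = 2.6662
Δx' = γ(Δx − vΔt) = 2.6662 × (1220 m − 0.927×(2.998×10^8 m/s)×1.90×10^-6 s)
= 2.6662 × (691.96 m) = 1840 m

Δx' ≈ 1840 m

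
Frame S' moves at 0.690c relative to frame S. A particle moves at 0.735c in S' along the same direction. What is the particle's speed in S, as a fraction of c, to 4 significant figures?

u ≈ 0.9455c

Relativistic velocity addition: u = (u' + v)/(1 + u'v/c²)
= (0.735 + 0.690)/(1 + 0.735×0.690) = 1.425/1.50715 = 0.9455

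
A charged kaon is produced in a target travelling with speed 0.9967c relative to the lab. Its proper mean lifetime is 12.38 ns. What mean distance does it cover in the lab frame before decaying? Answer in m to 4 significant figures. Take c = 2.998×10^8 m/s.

γ = 1/√(1 − 0.9967²) = 12.3193
Dilated lifetime: Δt = γτ₀ = 12.3193 × 12.38 ns = 152.513 ns
d = vΔt = 0.9967c × 152.513 ns = 2.98811×10^8 m/s × 1.52513×10^-7 s = 45.57 m

d ≈ 45.57 m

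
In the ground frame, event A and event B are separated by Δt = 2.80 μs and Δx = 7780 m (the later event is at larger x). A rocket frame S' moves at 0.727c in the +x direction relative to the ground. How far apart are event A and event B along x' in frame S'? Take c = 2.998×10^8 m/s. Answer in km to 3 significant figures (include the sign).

γ = 1/√(1 − 0.727²) = 1.4564
Δx' = γ(Δx − vΔt) = 1.4564 × (7780 m − 0.727×(2.998×10^8 m/s)×2.80×10^-6 s)
= 1.4564 × (7169.7 m) = 10.4 km

Δx' ≈ 10.4 km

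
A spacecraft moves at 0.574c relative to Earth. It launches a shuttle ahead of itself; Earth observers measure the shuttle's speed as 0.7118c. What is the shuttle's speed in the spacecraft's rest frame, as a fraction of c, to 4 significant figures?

u' ≈ 0.2330c

Inverse velocity addition: u' = (u − v)/(1 − uv/c²)
= (0.7118 − 0.574)/(1 − 0.7118×0.574) = 0.1378/0.591427 = 0.2330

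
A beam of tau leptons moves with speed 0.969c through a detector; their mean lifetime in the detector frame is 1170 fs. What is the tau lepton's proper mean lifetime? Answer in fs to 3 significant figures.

γ = 1/√(1 − 0.969²) = 4.0476
Proper time: τ₀ = Δt/γ = 1170/4.0476 = 289 fs

τ₀ ≈ 289 fs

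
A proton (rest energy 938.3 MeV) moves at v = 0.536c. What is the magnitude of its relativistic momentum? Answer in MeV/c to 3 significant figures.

γ = 1/√(1 − 0.536²) = 1.1845
p = γβm₀c = 1.1845 × 0.536 × 938.3 MeV/c = 596 MeV/c

p ≈ 596 MeV/c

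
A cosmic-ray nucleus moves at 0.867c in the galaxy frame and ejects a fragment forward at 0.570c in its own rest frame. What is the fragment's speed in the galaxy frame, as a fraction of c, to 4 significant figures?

u ≈ 0.9617c

Compose boost 2: (0.570 + 0.867)/(1 + 0.570×0.867) = 1.437/1.49419 = 0.9617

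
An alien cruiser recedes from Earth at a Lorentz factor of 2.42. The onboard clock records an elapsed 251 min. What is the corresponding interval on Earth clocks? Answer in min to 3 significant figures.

Δt ≈ 607 min

γ = 2.42 (given)
Time dilation: Δt = γτ₀ = 2.42 × 251 min = 607 min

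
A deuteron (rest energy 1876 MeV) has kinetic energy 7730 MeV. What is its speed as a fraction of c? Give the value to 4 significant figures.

γ = 1 + K/(m₀c²) = 1 + 7730/1876 = 5.12047
β = √(1 − 1/γ²) = 0.9807

β ≈ 0.9807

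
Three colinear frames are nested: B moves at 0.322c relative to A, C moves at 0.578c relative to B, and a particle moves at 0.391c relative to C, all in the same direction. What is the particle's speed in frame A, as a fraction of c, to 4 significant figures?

Compose boost 2: (0.578 + 0.322)/(1 + 0.578×0.322) = 0.9000/1.18612 = 0.758779
Compose boost 3: (0.391 + 0.758779)/(1 + 0.391×0.758779) = 1.14978/1.29668 = 0.8867

u ≈ 0.8867c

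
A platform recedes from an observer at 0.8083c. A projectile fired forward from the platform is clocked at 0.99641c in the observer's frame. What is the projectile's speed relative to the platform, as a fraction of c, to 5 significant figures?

u' ≈ 0.96664c

Inverse velocity addition: u' = (u − v)/(1 − uv/c²)
= (0.99641 − 0.8083)/(1 − 0.99641×0.8083) = 0.18811/0.1946018 = 0.96664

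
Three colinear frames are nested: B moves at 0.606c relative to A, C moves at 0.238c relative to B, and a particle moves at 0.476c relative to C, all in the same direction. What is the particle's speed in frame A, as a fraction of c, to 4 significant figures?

u ≈ 0.8982c

Compose boost 2: (0.238 + 0.606)/(1 + 0.238×0.606) = 0.8440/1.14423 = 0.737615
Compose boost 3: (0.476 + 0.737615)/(1 + 0.476×0.737615) = 1.21362/1.35110 = 0.8982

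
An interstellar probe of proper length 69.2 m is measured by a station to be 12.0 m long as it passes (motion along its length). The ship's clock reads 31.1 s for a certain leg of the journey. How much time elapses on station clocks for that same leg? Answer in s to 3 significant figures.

Length contraction ⇒ γ = L₀/L = 69.2/12.0 = 5.7667
Time dilation: Δt = γτ₀ = 5.7667 × 31.1 s = 179 s

Δt ≈ 179 s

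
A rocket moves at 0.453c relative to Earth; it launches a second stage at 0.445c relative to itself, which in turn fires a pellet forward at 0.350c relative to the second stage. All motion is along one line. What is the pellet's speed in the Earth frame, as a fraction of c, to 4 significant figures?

Compose boost 2: (0.445 + 0.453)/(1 + 0.445×0.453) = 0.8980/1.20159 = 0.747346
Compose boost 3: (0.350 + 0.747346)/(1 + 0.350×0.747346) = 1.09735/1.26157 = 0.8698

u ≈ 0.8698c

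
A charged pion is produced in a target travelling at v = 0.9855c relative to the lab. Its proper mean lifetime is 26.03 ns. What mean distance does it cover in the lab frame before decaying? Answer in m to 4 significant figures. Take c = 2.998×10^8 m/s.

γ = 1/√(1 − 0.9855²) = 5.89361
Dilated lifetime: Δt = γτ₀ = 5.89361 × 26.03 ns = 153.411 ns
d = vΔt = 0.9855c × 153.411 ns = 2.95453×10^8 m/s × 1.53411×10^-7 s = 45.33 m

d ≈ 45.33 m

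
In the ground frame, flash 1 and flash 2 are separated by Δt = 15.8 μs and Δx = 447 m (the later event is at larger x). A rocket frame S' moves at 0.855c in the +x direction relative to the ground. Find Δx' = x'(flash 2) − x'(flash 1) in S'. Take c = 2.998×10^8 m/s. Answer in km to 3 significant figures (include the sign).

γ = 1/√(1 − 0.855²) = 1.9282
Δx' = γ(Δx − vΔt) = 1.9282 × (447 m − 0.855×(2.998×10^8 m/s)×15.8×10^-6 s)
= 1.9282 × (-3603.0 m) = -6.95 km

Δx' ≈ -6.95 km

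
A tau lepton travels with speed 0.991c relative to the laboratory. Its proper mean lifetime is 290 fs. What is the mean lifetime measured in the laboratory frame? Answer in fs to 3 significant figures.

γ = 1/√(1 − 0.991²) = 7.4704
Time dilation: Δt = γτ₀ = 7.4704 × 290 fs = 2170 fs

Δt ≈ 2170 fs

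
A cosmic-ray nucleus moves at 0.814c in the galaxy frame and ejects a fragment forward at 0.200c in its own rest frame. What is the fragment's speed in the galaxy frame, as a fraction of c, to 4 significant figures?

u ≈ 0.8720c

Compose boost 2: (0.200 + 0.814)/(1 + 0.200×0.814) = 1.014/1.16280 = 0.8720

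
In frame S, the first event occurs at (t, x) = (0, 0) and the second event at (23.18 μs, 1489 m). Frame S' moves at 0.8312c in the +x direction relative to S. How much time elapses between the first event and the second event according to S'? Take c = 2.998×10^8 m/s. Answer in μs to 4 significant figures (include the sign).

Δt' ≈ 34.27 μs

γ = 1/√(1 − 0.8312²) = 1.79865
Δt' = γ(Δt − vΔx/c²) = 1.79865 × (23.18 μs − 0.8312×1489 m / (2.998×10^8 m/s))
= 1.79865 × (19.0517 μs) = 34.27 μs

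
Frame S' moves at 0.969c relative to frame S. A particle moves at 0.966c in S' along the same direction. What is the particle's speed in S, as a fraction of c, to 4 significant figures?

Relativistic velocity addition: u = (u' + v)/(1 + u'v/c²)
= (0.966 + 0.969)/(1 + 0.966×0.969) = 1.935/1.93605 = 0.9995

u ≈ 0.9995c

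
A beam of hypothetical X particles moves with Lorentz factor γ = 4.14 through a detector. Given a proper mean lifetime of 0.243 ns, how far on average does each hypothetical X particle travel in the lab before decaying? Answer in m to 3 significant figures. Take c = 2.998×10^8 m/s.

d ≈ 0.293 m

β = √(1 − 1/γ²) = √(1 − 1/4.14²) = 0.97039
Dilated lifetime: Δt = γτ₀ = 4.14 × 0.243 ns = 1.0060 ns
d = vΔt = 0.97039c × 1.0060 ns = 2.9092×10^8 m/s × 1.0060×10^-9 s = 0.293 m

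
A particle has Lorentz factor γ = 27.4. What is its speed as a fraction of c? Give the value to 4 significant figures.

β ≈ 0.9993

β = √(1 − 1/γ²) = √(1 − 1/27.4²) = √(0.998668) = 0.9993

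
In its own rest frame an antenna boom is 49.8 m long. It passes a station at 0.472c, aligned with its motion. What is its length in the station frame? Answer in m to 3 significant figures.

γ = 1/√(1 − 0.472²) = 1.1343
Length contraction: L = L₀/γ = 49.8/1.1343 = 43.9 m

L ≈ 43.9 m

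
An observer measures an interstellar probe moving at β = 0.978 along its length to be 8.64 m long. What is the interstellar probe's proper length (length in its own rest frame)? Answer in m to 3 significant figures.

γ = 1/√(1 − 0.978²) = 4.7938
L₀ = γL = 4.7938 × 8.64 = 41.4 m

L₀ ≈ 41.4 m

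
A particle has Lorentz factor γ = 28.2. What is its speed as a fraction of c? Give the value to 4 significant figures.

β = √(1 − 1/γ²) = √(1 − 1/28.2²) = √(0.998743) = 0.9994

β ≈ 0.9994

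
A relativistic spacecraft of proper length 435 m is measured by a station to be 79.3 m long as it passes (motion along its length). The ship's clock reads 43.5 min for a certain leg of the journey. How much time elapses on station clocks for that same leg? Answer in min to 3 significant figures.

Δt ≈ 239 min

Length contraction ⇒ γ = L₀/L = 435/79.3 = 5.4855
Time dilation: Δt = γτ₀ = 5.4855 × 43.5 min = 239 min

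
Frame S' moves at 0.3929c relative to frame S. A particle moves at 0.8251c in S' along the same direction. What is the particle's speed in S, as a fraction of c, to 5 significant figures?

u ≈ 0.91981c

Relativistic velocity addition: u = (u' + v)/(1 + u'v/c²)
= (0.8251 + 0.3929)/(1 + 0.8251×0.3929) = 1.2180/1.324182 = 0.91981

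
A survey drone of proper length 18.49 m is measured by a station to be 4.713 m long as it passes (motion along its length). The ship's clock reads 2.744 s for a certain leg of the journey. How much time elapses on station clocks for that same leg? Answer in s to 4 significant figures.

Length contraction ⇒ γ = L₀/L = 18.49/4.713 = 3.92319
Time dilation: Δt = γτ₀ = 3.92319 × 2.744 s = 10.77 s

Δt ≈ 10.77 s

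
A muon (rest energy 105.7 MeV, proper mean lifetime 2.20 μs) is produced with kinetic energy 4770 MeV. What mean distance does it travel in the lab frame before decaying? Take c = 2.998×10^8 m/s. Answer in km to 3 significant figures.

γ = 1 + K/(m₀c²) = 1 + 4770/105.7 = 46.128
β = √(1 − 1/γ²) = 0.99976
Dilated lifetime: γτ₀ = 46.128 × 2.20 μs = 101.48 μs
d = βc·γτ₀ = 0.99976 × (2.998×10^8 m/s) × 0.00010148 s = 30.4 km

d ≈ 30.4 km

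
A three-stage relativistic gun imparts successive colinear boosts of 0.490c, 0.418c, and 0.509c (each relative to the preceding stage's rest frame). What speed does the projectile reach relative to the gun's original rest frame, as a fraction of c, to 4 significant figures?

u ≈ 0.9126c

Compose boost 2: (0.418 + 0.490)/(1 + 0.418×0.490) = 0.9080/1.20482 = 0.753640
Compose boost 3: (0.509 + 0.753640)/(1 + 0.509×0.753640) = 1.26264/1.38360 = 0.9126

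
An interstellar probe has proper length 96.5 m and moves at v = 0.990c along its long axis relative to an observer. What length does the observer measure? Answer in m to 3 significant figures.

γ = 1/√(1 − 0.990²) = 7.0888
Length contraction: L = L₀/γ = 96.5/7.0888 = 13.6 m

L ≈ 13.6 m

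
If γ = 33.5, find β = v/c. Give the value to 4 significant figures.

β = √(1 − 1/γ²) = √(1 − 1/33.5²) = √(0.999109) = 0.9996

β ≈ 0.9996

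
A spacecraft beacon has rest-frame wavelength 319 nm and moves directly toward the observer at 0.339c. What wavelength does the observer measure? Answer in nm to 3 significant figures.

Relativistic Doppler: λ_obs = λ_src √((1−β)/(1+β))
= 319 × √(0.66100/1.3390) = 319 × 0.70260 = 224 nm

λ_obs ≈ 224 nm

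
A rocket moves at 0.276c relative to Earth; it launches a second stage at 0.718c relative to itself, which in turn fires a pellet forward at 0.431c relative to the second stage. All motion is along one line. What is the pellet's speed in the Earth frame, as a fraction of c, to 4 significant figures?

Compose boost 2: (0.718 + 0.276)/(1 + 0.718×0.276) = 0.9940/1.19817 = 0.829600
Compose boost 3: (0.431 + 0.829600)/(1 + 0.431×0.829600) = 1.26060/1.35756 = 0.9286

u ≈ 0.9286c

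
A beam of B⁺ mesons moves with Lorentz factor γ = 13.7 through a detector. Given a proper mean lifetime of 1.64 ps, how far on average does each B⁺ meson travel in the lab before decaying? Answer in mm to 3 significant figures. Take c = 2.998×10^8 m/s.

β = √(1 − 1/γ²) = √(1 − 1/13.7²) = 0.99733
Dilated lifetime: Δt = γτ₀ = 13.7 × 1.64 ps = 22.468 ps
d = vΔt = 0.99733c × 22.468 ps = 2.9900×10^8 m/s × 2.2468×10^-11 s = 6.72 mm

d ≈ 6.72 mm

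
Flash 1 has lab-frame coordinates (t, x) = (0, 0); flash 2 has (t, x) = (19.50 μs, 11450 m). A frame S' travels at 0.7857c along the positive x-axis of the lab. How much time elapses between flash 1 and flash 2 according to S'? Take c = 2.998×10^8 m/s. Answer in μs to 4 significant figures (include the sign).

γ = 1/√(1 − 0.7857²) = 1.61653
Δt' = γ(Δt − vΔx/c²) = 1.61653 × (19.50 μs − 0.7857×11450 m / (2.998×10^8 m/s))
= 1.61653 × (-10.5076 μs) = -16.99 μs

Δt' ≈ -16.99 μs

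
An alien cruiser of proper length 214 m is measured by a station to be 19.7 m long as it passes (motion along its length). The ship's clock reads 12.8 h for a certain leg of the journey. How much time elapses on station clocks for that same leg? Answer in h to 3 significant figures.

Δt ≈ 139 h

Length contraction ⇒ γ = L₀/L = 214/19.7 = 10.863
Time dilation: Δt = γτ₀ = 10.863 × 12.8 h = 139 h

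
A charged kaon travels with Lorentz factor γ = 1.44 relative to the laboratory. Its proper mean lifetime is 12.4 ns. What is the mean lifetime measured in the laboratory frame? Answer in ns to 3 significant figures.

Δt ≈ 17.9 ns

γ = 1.44 (given)
Time dilation: Δt = γτ₀ = 1.44 × 12.4 ns = 17.9 ns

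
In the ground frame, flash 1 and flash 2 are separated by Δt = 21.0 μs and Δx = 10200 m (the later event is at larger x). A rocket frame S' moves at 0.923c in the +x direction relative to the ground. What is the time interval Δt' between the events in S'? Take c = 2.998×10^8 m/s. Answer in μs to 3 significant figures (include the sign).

γ = 1/√(1 − 0.923²) = 2.5988
Δt' = γ(Δt − vΔx/c²) = 2.5988 × (21.0 μs − 0.923×10200 m / (2.998×10^8 m/s))
= 2.5988 × (-10.403 μs) = -27.0 μs

Δt' ≈ -27.0 μs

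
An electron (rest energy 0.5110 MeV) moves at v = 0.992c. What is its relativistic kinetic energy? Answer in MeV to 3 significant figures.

K ≈ 3.54 MeV

γ = 1/√(1 − 0.992²) = 7.9216
K = (γ − 1)m₀c² = (7.9216 − 1) × 0.5110 MeV = 6.9216 × 0.5110 MeV = 3.54 MeV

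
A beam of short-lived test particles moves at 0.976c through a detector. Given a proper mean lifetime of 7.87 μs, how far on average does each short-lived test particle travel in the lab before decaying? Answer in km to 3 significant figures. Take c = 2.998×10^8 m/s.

γ = 1/√(1 − 0.976²) = 4.5920
Dilated lifetime: Δt = γτ₀ = 4.5920 × 7.87 μs = 36.139 μs
d = vΔt = 0.976c × 36.139 μs = 2.9260×10^8 m/s × 3.6139×10^-5 s = 10.6 km

d ≈ 10.6 km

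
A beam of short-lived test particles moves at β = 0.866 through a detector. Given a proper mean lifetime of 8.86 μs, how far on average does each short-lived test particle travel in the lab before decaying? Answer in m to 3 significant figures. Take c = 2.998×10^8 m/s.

γ = 1/√(1 − 0.866²) = 1.9998
Dilated lifetime: Δt = γτ₀ = 1.9998 × 8.86 μs = 17.718 μs
d = vΔt = 0.866c × 17.718 μs = 2.5963×10^8 m/s × 1.7718×10^-5 s = 4600 m

d ≈ 4600 m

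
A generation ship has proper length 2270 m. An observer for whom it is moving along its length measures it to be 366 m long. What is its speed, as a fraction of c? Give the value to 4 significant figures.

γ = L₀/L = 2270/366 = 6.20219
β = √(1 − 1/γ²) = 0.9869

β ≈ 0.9869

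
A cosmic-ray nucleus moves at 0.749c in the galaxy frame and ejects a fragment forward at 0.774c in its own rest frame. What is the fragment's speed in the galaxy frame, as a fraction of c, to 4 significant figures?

u ≈ 0.9641c

Compose boost 2: (0.774 + 0.749)/(1 + 0.774×0.749) = 1.523/1.57973 = 0.9641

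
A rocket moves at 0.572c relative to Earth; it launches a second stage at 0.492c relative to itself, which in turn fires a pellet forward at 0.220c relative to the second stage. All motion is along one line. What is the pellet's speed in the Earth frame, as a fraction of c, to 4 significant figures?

u ≈ 0.8881c

Compose boost 2: (0.492 + 0.572)/(1 + 0.492×0.572) = 1.064/1.28142 = 0.830326
Compose boost 3: (0.220 + 0.830326)/(1 + 0.220×0.830326) = 1.05033/1.18267 = 0.8881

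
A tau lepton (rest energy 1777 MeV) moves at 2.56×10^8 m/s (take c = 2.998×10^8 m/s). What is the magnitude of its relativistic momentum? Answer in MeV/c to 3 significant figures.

β = v/c = 2.56×10^8 / 2.998×10^8 = 0.85390
γ = 1/√(1 − 0.85390²) = 1.9215
p = γβm₀c = 1.9215 × 0.85390 × 1777 MeV/c = 2920 MeV/c

p ≈ 2920 MeV/c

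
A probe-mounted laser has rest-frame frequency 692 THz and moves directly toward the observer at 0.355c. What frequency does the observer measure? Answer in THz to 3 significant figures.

Relativistic Doppler: f_obs = f_src √((1+β)/(1−β))
= 692 × √(1.3550/0.64500) = 692 × 1.4494 = 1000 THz

f_obs ≈ 1000 THz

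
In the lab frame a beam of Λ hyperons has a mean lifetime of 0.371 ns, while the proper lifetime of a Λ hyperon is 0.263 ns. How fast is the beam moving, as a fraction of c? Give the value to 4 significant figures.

γ = Δt/τ₀ = 0.371/0.263 = 1.41065
β = √(1 − 1/γ²) = √(1 − 1/1.41065²) = 0.7053

β ≈ 0.7053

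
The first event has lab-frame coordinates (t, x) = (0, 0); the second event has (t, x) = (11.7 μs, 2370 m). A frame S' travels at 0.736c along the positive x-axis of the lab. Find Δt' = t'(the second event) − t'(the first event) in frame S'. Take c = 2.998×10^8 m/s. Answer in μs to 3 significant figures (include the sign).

Δt' ≈ 8.69 μs

γ = 1/√(1 − 0.736²) = 1.4771
Δt' = γ(Δt − vΔx/c²) = 1.4771 × (11.7 μs − 0.736×2370 m / (2.998×10^8 m/s))
= 1.4771 × (5.8817 μs) = 8.69 μs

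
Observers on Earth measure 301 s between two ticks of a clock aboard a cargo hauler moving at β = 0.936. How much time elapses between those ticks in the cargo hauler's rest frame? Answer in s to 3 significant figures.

τ₀ ≈ 106 s

γ = 1/√(1 − 0.936²) = 2.8409
Proper time: τ₀ = Δt/γ = 301/2.8409 = 106 s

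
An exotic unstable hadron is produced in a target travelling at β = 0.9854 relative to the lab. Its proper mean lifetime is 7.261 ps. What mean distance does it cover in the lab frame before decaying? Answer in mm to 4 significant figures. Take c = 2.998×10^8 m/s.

d ≈ 12.60 mm

γ = 1/√(1 − 0.9854²) = 5.87354
Dilated lifetime: Δt = γτ₀ = 5.87354 × 7.261 ps = 42.6477 ps
d = vΔt = 0.9854c × 42.6477 ps = 2.95423×10^8 m/s × 4.26477×10^-11 s = 12.60 mm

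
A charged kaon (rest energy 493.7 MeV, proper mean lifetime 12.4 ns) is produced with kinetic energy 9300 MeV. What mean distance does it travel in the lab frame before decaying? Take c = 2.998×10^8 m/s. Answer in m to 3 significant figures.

γ = 1 + K/(m₀c²) = 1 + 9300/493.7 = 19.837
β = √(1 − 1/γ²) = 0.99873
Dilated lifetime: γτ₀ = 19.837 × 12.4 ns = 245.98 ns
d = βc·γτ₀ = 0.99873 × (2.998×10^8 m/s) × 2.4598×10^-7 s = 73.7 m

d ≈ 73.7 m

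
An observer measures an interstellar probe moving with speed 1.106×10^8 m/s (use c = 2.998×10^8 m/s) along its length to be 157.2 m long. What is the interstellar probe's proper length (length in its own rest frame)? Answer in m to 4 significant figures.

β = v/c = 1.106×10^8 / 2.998×10^8 = 0.368913
γ = 1/√(1 − 0.368913²) = 1.07589
L₀ = γL = 1.07589 × 157.2 = 169.1 m

L₀ ≈ 169.1 m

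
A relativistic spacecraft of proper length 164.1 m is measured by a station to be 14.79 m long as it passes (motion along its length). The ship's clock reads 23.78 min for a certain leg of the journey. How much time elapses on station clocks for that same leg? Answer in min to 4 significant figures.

Length contraction ⇒ γ = L₀/L = 164.1/14.79 = 11.0953
Time dilation: Δt = γτ₀ = 11.0953 × 23.78 min = 263.8 min

Δt ≈ 263.8 min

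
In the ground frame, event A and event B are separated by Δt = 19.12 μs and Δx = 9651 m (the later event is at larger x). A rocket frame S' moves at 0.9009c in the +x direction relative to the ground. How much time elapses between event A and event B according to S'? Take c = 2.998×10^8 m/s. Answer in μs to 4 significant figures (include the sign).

γ = 1/√(1 − 0.9009²) = 2.30401
Δt' = γ(Δt − vΔx/c²) = 2.30401 × (19.12 μs − 0.9009×9651 m / (2.998×10^8 m/s))
= 2.30401 × (-9.88129 μs) = -22.77 μs

Δt' ≈ -22.77 μs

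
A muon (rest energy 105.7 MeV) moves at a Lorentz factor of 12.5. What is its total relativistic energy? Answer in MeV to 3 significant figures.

γ = 12.5 (given)
E = γm₀c² = 12.5 × 105.7 MeV = 1320 MeV

E ≈ 1320 MeV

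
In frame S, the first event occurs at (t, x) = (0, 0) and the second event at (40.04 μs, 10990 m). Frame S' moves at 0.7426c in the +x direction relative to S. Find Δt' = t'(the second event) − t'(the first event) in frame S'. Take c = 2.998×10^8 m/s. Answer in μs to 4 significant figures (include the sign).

Δt' ≈ 19.14 μs

γ = 1/√(1 − 0.7426²) = 1.49313
Δt' = γ(Δt − vΔx/c²) = 1.49313 × (40.04 μs − 0.7426×10990 m / (2.998×10^8 m/s))
= 1.49313 × (12.8179 μs) = 19.14 μs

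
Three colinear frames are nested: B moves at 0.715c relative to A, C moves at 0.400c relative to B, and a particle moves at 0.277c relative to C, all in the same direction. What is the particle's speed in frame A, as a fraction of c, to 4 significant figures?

Compose boost 2: (0.400 + 0.715)/(1 + 0.400×0.715) = 1.115/1.28600 = 0.867030
Compose boost 3: (0.277 + 0.867030)/(1 + 0.277×0.867030) = 1.14403/1.24017 = 0.9225

u ≈ 0.9225c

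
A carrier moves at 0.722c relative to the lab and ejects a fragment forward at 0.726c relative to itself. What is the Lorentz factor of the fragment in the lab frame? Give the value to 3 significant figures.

u_lab = (0.726 + 0.722)/(1 + 0.726×0.722) = 1.448/1.52417 = 0.950024
γ = 1/√(1 − 0.950024²) = 3.20

γ ≈ 3.20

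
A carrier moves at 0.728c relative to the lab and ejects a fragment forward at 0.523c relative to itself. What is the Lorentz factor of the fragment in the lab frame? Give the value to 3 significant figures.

u_lab = (0.523 + 0.728)/(1 + 0.523×0.728) = 1.251/1.38074 = 0.906033
γ = 1/√(1 − 0.906033²) = 2.36

γ ≈ 2.36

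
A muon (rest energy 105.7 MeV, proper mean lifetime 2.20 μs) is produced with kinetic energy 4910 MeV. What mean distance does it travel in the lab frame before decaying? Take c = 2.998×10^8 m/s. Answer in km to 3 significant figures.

d ≈ 31.3 km

γ = 1 + K/(m₀c²) = 1 + 4910/105.7 = 47.452
β = √(1 − 1/γ²) = 0.99978
Dilated lifetime: γτ₀ = 47.452 × 2.20 μs = 104.39 μs
d = βc·γτ₀ = 0.99978 × (2.998×10^8 m/s) × 0.00010439 s = 31.3 km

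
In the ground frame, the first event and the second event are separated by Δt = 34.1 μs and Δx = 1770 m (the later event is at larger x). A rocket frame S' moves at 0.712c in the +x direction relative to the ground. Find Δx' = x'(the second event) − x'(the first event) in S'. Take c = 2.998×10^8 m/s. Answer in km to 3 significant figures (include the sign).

γ = 1/√(1 − 0.712²) = 1.4241
Δx' = γ(Δx − vΔt) = 1.4241 × (1770 m − 0.712×(2.998×10^8 m/s)×34.1×10^-6 s)
= 1.4241 × (-5508.9 m) = -7.85 km

Δx' ≈ -7.85 km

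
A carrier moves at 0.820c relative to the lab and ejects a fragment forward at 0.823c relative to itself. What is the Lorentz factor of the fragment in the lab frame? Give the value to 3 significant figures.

u_lab = (0.823 + 0.820)/(1 + 0.823×0.820) = 1.643/1.67486 = 0.980978
γ = 1/√(1 − 0.980978²) = 5.15

γ ≈ 5.15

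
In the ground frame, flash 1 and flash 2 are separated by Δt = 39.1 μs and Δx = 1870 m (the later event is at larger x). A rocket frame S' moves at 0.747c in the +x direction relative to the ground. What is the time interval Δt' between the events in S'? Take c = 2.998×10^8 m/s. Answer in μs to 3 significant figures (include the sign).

γ = 1/√(1 − 0.747²) = 1.5042
Δt' = γ(Δt − vΔx/c²) = 1.5042 × (39.1 μs − 0.747×1870 m / (2.998×10^8 m/s))
= 1.5042 × (34.441 μs) = 51.8 μs

Δt' ≈ 51.8 μs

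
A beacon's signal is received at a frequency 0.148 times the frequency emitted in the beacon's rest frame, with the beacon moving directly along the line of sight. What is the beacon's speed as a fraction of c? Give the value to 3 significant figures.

β ≈ 0.957

f_obs/f_src = √((1−β)/(1+β)) = 0.148  ⇒  (1−β)/(1+β) = 0.021904
β = |1 − D²|/(1 + D²) = |1 − 0.021904|/(1 + 0.021904) = 0.957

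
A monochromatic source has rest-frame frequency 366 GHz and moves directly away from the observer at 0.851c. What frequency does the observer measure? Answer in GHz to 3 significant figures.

f_obs ≈ 104 GHz

Relativistic Doppler: f_obs = f_src √((1−β)/(1+β))
= 366 × √(0.14900/1.8510) = 366 × 0.28372 = 104 GHz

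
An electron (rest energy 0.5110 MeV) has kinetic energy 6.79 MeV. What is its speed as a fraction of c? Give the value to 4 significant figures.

β ≈ 0.9975

γ = 1 + K/(m₀c²) = 1 + 6.79/0.5110 = 14.2877
β = √(1 − 1/γ²) = 0.9975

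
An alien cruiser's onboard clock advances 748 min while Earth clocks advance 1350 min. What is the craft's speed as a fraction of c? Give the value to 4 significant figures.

γ = Δt/τ₀ = 1350/748 = 1.80481
β = √(1 − 1/γ²) = √(1 − 1/1.80481²) = 0.8325

β ≈ 0.8325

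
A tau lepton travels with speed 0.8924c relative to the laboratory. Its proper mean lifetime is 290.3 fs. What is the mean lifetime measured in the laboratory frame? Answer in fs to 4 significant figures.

γ = 1/√(1 − 0.8924²) = 2.21609
Time dilation: Δt = γτ₀ = 2.21609 × 290.3 fs = 643.3 fs

Δt ≈ 643.3 fs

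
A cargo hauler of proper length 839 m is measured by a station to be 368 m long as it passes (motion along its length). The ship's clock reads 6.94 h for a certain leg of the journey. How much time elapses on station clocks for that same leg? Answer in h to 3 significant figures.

Length contraction ⇒ γ = L₀/L = 839/368 = 2.2799
Time dilation: Δt = γτ₀ = 2.2799 × 6.94 h = 15.8 h

Δt ≈ 15.8 h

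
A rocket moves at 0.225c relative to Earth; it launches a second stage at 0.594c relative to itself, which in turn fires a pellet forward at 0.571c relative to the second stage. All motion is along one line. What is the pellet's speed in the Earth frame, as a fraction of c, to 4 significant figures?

Compose boost 2: (0.594 + 0.225)/(1 + 0.594×0.225) = 0.8190/1.13365 = 0.722445
Compose boost 3: (0.571 + 0.722445)/(1 + 0.571×0.722445) = 1.29345/1.41252 = 0.9157

u ≈ 0.9157c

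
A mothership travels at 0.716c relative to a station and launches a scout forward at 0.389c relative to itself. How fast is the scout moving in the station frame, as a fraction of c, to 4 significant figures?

Compose boost 2: (0.389 + 0.716)/(1 + 0.389×0.716) = 1.105/1.27852 = 0.8643

u ≈ 0.8643c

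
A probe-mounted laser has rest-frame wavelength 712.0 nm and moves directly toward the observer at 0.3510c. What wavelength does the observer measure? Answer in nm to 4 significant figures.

λ_obs ≈ 493.5 nm

Relativistic Doppler: λ_obs = λ_src √((1−β)/(1+β))
= 712.0 × √(0.649000/1.35100) = 712.0 × 0.693098 = 493.5 nm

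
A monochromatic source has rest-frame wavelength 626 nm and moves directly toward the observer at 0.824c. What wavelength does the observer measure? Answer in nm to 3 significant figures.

λ_obs ≈ 194 nm

Relativistic Doppler: λ_obs = λ_src √((1−β)/(1+β))
= 626 × √(0.17600/1.8240) = 626 × 0.31063 = 194 nm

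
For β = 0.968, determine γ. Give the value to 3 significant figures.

γ = 1/√(1 − β²) = 1/√(1 − 0.968²) = 1/√(0.062976) = 3.98

γ ≈ 3.98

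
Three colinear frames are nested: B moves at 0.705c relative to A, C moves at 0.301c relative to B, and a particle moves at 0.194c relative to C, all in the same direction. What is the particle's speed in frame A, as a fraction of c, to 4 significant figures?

u ≈ 0.8819c

Compose boost 2: (0.301 + 0.705)/(1 + 0.301×0.705) = 1.006/1.21220 = 0.829893
Compose boost 3: (0.194 + 0.829893)/(1 + 0.194×0.829893) = 1.02389/1.16100 = 0.8819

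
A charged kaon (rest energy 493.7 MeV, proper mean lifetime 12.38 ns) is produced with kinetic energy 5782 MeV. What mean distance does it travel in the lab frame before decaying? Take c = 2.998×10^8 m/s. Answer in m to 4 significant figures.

d ≈ 47.03 m

γ = 1 + K/(m₀c²) = 1 + 5782/493.7 = 12.7116
β = √(1 − 1/γ²) = 0.996901
Dilated lifetime: γτ₀ = 12.7116 × 12.38 ns = 157.369 ns
d = βc·γτ₀ = 0.996901 × (2.998×10^8 m/s) × 1.57369×10^-7 s = 47.03 m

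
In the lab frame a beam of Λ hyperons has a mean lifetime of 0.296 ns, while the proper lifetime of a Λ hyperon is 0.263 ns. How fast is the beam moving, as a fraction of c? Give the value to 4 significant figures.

β ≈ 0.4589

γ = Δt/τ₀ = 0.296/0.263 = 1.12548
β = √(1 − 1/γ²) = √(1 − 1/1.12548²) = 0.4589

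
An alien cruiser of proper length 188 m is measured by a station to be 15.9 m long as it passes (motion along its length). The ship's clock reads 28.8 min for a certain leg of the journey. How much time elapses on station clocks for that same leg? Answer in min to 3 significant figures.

Length contraction ⇒ γ = L₀/L = 188/15.9 = 11.824
Time dilation: Δt = γτ₀ = 11.824 × 28.8 min = 341 min

Δt ≈ 341 min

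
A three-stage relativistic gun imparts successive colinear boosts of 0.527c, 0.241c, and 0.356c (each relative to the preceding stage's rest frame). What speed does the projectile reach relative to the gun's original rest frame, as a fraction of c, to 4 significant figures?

Compose boost 2: (0.241 + 0.527)/(1 + 0.241×0.527) = 0.7680/1.12701 = 0.681451
Compose boost 3: (0.356 + 0.681451)/(1 + 0.356×0.681451) = 1.03745/1.24260 = 0.8349

u ≈ 0.8349c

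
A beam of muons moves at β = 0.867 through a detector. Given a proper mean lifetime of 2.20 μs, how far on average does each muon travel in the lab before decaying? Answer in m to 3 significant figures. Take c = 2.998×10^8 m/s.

γ = 1/√(1 − 0.867²) = 2.0068
Dilated lifetime: Δt = γτ₀ = 2.0068 × 2.20 μs = 4.4149 μs
d = vΔt = 0.867c × 4.4149 μs = 2.5993×10^8 m/s × 4.4149×10^-6 s = 1150 m

d ≈ 1150 m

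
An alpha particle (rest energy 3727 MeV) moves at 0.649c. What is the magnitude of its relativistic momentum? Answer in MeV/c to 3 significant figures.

p ≈ 3180 MeV/c

γ = 1/√(1 − 0.649²) = 1.3144
p = γβm₀c = 1.3144 × 0.649 × 3727 MeV/c = 3180 MeV/c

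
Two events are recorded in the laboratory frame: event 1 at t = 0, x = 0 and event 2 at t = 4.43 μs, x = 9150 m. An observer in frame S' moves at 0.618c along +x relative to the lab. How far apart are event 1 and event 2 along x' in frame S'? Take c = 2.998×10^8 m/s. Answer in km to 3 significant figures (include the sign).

γ = 1/√(1 − 0.618²) = 1.2720
Δx' = γ(Δx − vΔt) = 1.2720 × (9150 m − 0.618×(2.998×10^8 m/s)×4.43×10^-6 s)
= 1.2720 × (8329.2 m) = 10.6 km

Δx' ≈ 10.6 km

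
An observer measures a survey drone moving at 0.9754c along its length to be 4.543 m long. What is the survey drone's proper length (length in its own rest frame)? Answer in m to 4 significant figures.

L₀ ≈ 20.61 m

γ = 1/√(1 − 0.9754²) = 4.53633
L₀ = γL = 4.53633 × 4.543 = 20.61 m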